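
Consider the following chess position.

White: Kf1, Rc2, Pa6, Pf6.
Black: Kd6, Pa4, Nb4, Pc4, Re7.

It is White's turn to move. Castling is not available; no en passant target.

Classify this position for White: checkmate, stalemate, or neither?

White to move; white king on f1.
In check: no.
Legal moves for White: Rxc4, Rc3, Rh2, Rg2, Rf2, Re2, Rd2+, Rb2, Ra2, Rc1, Kg2, Kf2, Kg1, fxe7, f7, a7.
White has 16 legal moves and is not in check → neither.

neither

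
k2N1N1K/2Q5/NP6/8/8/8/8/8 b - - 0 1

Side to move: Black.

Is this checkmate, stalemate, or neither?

stalemate

Black to move; black king on a8.
In check: no.
King squares — a7: attacked by Pb6; b7: attacked by Qc7; b8: attacked by Na6.
Legal moves for Black: none.
Not in check and no legal moves → stalemate.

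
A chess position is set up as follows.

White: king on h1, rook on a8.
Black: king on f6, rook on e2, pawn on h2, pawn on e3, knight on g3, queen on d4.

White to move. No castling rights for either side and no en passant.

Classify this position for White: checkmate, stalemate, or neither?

White to move; white king on h1.
In check: yes, from the black knight on g3.
King squares — g1: attacked by Ph2; g2: attacked by Re2; h2: attacked by Re2.
Legal moves for White: none.
In check with no legal moves → checkmate.

checkmate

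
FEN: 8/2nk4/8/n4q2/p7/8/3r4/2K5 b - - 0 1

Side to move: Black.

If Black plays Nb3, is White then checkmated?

After Nb3: white king on c1; in check: yes, from the black knight on b3.
King squares — b1: attacked by Qf5; d1: attacked by Rd2; b2: attacked by Rd2; c2: attacked by Rd2; d2: attacked by Nb3.
White has no legal moves → checkmate.

yes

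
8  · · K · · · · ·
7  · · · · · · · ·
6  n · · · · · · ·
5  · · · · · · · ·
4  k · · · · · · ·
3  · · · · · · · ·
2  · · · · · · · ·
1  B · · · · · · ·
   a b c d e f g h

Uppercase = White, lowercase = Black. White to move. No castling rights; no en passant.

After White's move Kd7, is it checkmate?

no

After Kd7: black king on a4; in check: no.
Black is not in check, so this cannot be checkmate.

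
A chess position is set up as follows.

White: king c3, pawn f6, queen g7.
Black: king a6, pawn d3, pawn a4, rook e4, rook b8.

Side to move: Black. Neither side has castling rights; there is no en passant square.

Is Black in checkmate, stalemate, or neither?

Black to move; black king on a6.
In check: no.
Legal moves for Black include: Rh8, Rg8, Rf8, Rbe8, Rd8, Rc8+, Ra8, Rb7, Rb6, Rb5, Rbb4, Rb3+, Rb2, Rb1, Kb6, Kb5, Ka5, Ree8, ... (list truncated; more exist).
Black has legal moves and is not in check → neither.

neither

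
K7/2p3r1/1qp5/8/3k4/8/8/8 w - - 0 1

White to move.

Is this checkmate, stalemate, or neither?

White to move; white king on a8.
In check: no.
King squares — a7: attacked by Qb6; b7: attacked by Qb6; b8: attacked by Qb6.
Legal moves for White: none.
Not in check and no legal moves → stalemate.

stalemate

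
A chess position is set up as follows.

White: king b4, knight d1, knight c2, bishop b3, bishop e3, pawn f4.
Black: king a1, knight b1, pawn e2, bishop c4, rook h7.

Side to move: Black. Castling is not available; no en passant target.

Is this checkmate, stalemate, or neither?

Black to move; black king on a1.
In check: yes, from the white knight on c2.
King squares — b1: own knight; a2: attacked by Bb3; b2: attacked by Nd1.
Legal moves for Black: none.
In check with no legal moves → checkmate.

checkmate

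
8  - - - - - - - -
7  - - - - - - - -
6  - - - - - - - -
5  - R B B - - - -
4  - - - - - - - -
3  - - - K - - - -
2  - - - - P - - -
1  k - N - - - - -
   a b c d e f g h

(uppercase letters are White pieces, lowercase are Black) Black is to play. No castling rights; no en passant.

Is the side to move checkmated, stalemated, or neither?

Black to move; black king on a1.
In check: no.
King squares — b1: attacked by Rb5; a2: attacked by Nc1; b2: attacked by Rb5.
Legal moves for Black: none.
Not in check and no legal moves → stalemate.

stalemate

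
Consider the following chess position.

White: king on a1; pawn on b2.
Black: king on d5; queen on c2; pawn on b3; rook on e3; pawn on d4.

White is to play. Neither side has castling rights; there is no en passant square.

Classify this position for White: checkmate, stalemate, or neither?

White to move; white king on a1.
In check: no.
King squares — b1: attacked by Qc2; a2: attacked by Pb3; b2: own pawn.
Legal moves for White: none.
Not in check and no legal moves → stalemate.

stalemate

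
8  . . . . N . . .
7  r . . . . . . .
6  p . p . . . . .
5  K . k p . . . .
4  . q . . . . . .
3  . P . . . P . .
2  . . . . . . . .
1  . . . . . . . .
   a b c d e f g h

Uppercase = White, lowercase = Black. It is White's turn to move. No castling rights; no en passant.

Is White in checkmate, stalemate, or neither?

checkmate

White to move; white king on a5.
In check: yes, from the black queen on b4.
King squares — a4: attacked by Qb4; b4: attacked by Kc5; b5: attacked by Qb4; a6: attacked by Ra7; b6: attacked by Qb4.
Legal moves for White: none.
In check with no legal moves → checkmate.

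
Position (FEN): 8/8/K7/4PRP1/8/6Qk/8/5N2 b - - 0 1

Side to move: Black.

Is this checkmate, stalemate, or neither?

checkmate

Black to move; black king on h3.
In check: yes, from the white queen on g3.
King squares — g2: attacked by Qg3; h2: attacked by Nf1; g3: attacked by Nf1; g4: attacked by Qg3; h4: attacked by Qg3.
Legal moves for Black: none.
In check with no legal moves → checkmate.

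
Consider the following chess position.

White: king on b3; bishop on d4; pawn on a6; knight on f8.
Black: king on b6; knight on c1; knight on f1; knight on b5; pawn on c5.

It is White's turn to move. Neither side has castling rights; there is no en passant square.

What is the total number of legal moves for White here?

4

White to move; king on b3.
In check: yes, from the black knight on c1.
Legal moves: Kc4, Ka4, Kc2, Kb2.
Count: 4.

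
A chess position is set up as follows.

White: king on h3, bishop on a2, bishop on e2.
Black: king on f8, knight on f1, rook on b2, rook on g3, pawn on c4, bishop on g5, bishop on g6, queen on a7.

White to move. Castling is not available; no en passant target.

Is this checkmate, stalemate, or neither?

White to move; white king on h3.
In check: yes, from the black rook on g3.
King squares — g2: attacked by Rg3; h2: attacked by Nf1; g3: attacked by Nf1; g4: attacked by Rg3; h4: attacked by Bg5.
Legal moves for White: none.
In check with no legal moves → checkmate.

checkmate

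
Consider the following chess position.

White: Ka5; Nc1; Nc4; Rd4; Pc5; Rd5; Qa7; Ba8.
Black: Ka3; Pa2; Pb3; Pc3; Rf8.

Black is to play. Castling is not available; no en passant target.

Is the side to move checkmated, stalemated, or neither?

Black to move; black king on a3.
In check: yes, from the white knight on c4.
King squares — a2: own pawn; b2: attacked by Nc4; b3: own pawn; a4: attacked by Ka5; b4: attacked by Ka5.
Legal moves for Black: none.
In check with no legal moves → checkmate.

checkmate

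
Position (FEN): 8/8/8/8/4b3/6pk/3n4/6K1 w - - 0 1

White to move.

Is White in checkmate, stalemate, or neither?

stalemate

White to move; white king on g1.
In check: no.
King squares — f1: attacked by Nd2; h1: attacked by Be4; f2: attacked by Pg3; g2: attacked by Kh3; h2: attacked by Pg3.
Legal moves for White: none.
Not in check and no legal moves → stalemate.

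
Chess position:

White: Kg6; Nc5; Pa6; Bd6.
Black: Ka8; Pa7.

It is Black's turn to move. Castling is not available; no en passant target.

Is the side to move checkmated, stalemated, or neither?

stalemate

Black to move; black king on a8.
In check: no.
King squares — a7: own pawn; b7: attacked by Nc5; b8: attacked by Bd6.
Legal moves for Black: none.
Not in check and no legal moves → stalemate.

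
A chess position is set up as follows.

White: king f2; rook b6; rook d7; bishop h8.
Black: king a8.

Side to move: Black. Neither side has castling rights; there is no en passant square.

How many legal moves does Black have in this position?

0

Black to move; king on a8.
In check: no.
Legal moves: none.
Count: 0.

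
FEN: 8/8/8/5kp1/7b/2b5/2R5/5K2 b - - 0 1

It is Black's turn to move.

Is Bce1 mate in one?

no

After Bce1: white king on f1; in check: no.
White is not in check, so this cannot be checkmate.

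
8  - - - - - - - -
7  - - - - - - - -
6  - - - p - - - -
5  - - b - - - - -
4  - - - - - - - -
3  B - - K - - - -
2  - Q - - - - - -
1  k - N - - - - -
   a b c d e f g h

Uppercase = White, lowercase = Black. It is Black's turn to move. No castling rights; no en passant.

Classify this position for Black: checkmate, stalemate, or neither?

checkmate

Black to move; black king on a1.
In check: yes, from the white queen on b2.
King squares — b1: attacked by Qb2; a2: attacked by Nc1; b2: attacked by Ba3.
Legal moves for Black: none.
In check with no legal moves → checkmate.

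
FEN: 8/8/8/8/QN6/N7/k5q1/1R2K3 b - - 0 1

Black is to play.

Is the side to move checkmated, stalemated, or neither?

Black to move; black king on a2.
In check: yes, from the white knight on b4.
King squares — a1: attacked by Rb1; b1: attacked by Na3; b2: attacked by Rb1; a3: attacked by Qa4; b3: attacked by Rb1.
Legal moves for Black: none.
In check with no legal moves → checkmate.

checkmate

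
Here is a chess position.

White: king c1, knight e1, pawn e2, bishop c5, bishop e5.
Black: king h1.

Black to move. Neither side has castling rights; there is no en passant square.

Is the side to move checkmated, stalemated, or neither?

stalemate

Black to move; black king on h1.
In check: no.
King squares — g1: attacked by Bc5; g2: attacked by Ne1; h2: attacked by Be5.
Legal moves for Black: none.
Not in check and no legal moves → stalemate.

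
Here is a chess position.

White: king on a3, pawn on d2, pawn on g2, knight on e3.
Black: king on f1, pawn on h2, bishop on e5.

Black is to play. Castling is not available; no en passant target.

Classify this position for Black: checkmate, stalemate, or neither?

neither

Black to move; black king on f1.
In check: yes, from the white knight on e3.
Legal moves for Black: Kf2, Ke2, Kg1, Ke1.
Black is in check but has 4 legal moves → neither.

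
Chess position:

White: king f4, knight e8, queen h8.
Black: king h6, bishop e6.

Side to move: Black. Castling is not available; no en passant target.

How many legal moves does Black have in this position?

1

Black to move; king on h6.
In check: yes, from the white queen on h8.
Legal moves: Kg6.
Count: 1.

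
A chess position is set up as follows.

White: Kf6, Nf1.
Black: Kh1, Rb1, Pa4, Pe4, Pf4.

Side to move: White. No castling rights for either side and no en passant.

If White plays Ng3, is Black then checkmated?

After Ng3: black king on h1; in check: yes, from the white knight on g3.
Black has 4 legal replies: Kh2, Kg2, Kg1, fxg3.
In check but a legal move exists → not checkmate.

no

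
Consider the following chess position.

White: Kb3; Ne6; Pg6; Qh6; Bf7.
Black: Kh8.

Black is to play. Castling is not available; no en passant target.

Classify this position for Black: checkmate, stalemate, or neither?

checkmate

Black to move; black king on h8.
In check: yes, from the white queen on h6.
King squares — g7: attacked by Ne6; h7: attacked by Pg6; g8: attacked by Bf7.
Legal moves for Black: none.
In check with no legal moves → checkmate.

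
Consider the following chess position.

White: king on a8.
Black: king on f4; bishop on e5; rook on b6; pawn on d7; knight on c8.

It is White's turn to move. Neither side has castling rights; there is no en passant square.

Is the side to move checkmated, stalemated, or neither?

White to move; white king on a8.
In check: no.
King squares — a7: attacked by Nc8; b7: attacked by Rb6; b8: attacked by Be5.
Legal moves for White: none.
Not in check and no legal moves → stalemate.

stalemate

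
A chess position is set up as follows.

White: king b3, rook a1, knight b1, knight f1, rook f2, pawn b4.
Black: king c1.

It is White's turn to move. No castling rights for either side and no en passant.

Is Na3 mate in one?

yes

After Na3: black king on c1; in check: yes, from the white rook on a1.
King squares — b1: attacked by Ra1; d1: attacked by Ra1; b2: attacked by Rf2; c2: attacked by Rf2; d2: attacked by Nf1.
Black has no legal moves → checkmate.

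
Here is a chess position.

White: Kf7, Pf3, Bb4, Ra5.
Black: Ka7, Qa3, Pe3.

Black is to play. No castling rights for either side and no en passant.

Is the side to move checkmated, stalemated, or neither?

Black to move; black king on a7.
In check: yes, from the white rook on a5.
King squares — a6: attacked by Ra5; b6: available; b7: available; a8: attacked by Ra5; b8: available.
Legal moves for Black: Kb8, Kb7, Kb6, Qxa5.
Black is in check but has 4 legal moves → neither.

neither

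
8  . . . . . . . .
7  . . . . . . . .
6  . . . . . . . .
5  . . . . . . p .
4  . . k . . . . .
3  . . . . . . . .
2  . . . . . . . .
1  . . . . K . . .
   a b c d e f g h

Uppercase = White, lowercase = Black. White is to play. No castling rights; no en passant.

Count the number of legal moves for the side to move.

5

White to move; king on e1.
In check: no.
Legal moves: Kf2, Ke2, Kd2, Kf1, Kd1.
Count: 5.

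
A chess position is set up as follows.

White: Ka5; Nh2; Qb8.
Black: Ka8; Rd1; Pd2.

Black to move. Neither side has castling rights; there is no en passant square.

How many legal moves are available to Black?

1

Black to move; king on a8.
In check: yes, from the white queen on b8.
Legal moves: Kxb8.
Count: 1.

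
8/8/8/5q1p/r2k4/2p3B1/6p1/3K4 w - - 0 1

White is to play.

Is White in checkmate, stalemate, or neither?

White to move; white king on d1.
In check: no.
Legal moves for White: Bb8, Bc7, Bd6, Be5+, Bh4, Bf4, Bh2, Bf2+, Be1, Ke2, Ke1, Kc1.
White has 12 legal moves and is not in check → neither.

neither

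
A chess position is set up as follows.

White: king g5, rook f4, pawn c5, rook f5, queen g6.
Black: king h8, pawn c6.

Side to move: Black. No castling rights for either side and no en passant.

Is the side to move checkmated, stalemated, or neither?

stalemate

Black to move; black king on h8.
In check: no.
King squares — g7: attacked by Qg6; h7: attacked by Qg6; g8: attacked by Qg6.
Legal moves for Black: none.
Not in check and no legal moves → stalemate.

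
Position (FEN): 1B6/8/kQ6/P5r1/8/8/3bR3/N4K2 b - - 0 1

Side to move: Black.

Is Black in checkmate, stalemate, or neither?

checkmate

Black to move; black king on a6.
In check: yes, from the white queen on b6.
King squares — a5: attacked by Qb6; b5: attacked by Qb6; b6: attacked by Pa5; a7: attacked by Qb6; b7: attacked by Qb6.
Legal moves for Black: none.
In check with no legal moves → checkmate.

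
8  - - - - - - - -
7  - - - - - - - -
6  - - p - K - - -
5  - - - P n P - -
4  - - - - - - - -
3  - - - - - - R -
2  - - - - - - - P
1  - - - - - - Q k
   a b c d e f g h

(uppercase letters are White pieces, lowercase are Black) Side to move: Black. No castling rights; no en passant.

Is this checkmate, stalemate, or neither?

Black to move; black king on h1.
In check: yes, from the white queen on g1.
King squares — g1: attacked by Rg3; g2: attacked by Qg1; h2: attacked by Qg1.
Legal moves for Black: none.
In check with no legal moves → checkmate.

checkmate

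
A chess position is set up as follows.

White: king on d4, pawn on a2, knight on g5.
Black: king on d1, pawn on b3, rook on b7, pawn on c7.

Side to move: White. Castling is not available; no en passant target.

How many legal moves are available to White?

17

White to move; king on d4.
In check: no.
Legal moves: Nh7, Nf7, Ne6, Ne4, Nh3, Nf3, Ke5, Kd5, Kc5, Ke4, Kc4, Ke3, Kd3, Kc3, axb3, a3, a4.
Count: 17.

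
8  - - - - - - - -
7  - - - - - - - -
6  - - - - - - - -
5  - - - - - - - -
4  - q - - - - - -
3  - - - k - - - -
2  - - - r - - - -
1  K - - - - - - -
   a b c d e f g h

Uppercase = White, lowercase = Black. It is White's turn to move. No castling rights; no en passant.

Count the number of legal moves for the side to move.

0

White to move; king on a1.
In check: no.
Legal moves: none.
Count: 0.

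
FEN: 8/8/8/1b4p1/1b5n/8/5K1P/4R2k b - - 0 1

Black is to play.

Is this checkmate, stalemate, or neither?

neither

Black to move; black king on h1.
In check: yes, from the white rook on e1.
King squares — g1: attacked by Re1; g2: attacked by Kf2; h2: available.
Legal moves for Black: Kxh2, Bf1, Bxe1+.
Black is in check but has 3 legal moves → neither.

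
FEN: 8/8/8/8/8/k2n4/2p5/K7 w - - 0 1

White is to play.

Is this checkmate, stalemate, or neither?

White to move; white king on a1.
In check: no.
King squares — b1: attacked by Pc2; a2: attacked by Ka3; b2: attacked by Ka3.
Legal moves for White: none.
Not in check and no legal moves → stalemate.

stalemate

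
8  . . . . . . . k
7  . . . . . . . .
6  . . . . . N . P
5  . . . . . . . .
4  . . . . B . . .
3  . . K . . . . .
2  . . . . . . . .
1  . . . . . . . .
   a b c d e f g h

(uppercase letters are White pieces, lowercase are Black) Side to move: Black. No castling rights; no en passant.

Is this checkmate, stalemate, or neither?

stalemate

Black to move; black king on h8.
In check: no.
King squares — g7: attacked by Ph6; h7: attacked by Be4; g8: attacked by Nf6.
Legal moves for Black: none.
Not in check and no legal moves → stalemate.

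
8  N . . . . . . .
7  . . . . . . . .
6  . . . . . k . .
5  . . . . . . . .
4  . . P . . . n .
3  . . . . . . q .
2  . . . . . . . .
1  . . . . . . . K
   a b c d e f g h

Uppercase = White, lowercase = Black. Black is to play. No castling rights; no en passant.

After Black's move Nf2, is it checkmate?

After Nf2: white king on h1; in check: yes, from the black knight on f2.
King squares — g1: attacked by Qg3; g2: attacked by Qg3; h2: attacked by Qg3.
White has no legal moves → checkmate.

yes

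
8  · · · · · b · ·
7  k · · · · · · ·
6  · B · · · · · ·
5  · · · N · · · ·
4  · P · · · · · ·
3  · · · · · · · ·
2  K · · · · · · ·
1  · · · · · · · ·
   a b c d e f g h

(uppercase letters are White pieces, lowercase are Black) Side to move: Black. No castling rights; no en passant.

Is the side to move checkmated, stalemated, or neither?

Black to move; black king on a7.
In check: yes, from the white bishop on b6.
King squares — a6: available; b6: attacked by Nd5; b7: available; a8: available; b8: available.
Legal moves for Black: Kb8, Ka8, Kb7, Ka6.
Black is in check but has 4 legal moves → neither.

neither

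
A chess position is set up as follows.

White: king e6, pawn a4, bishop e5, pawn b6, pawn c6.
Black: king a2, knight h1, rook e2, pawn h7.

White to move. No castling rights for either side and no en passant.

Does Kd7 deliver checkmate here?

no

After Kd7: black king on a2; in check: no.
Black is not in check, so this cannot be checkmate.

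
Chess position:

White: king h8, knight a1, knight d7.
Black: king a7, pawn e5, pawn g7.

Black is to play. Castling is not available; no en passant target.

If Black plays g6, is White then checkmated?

no

After g6: white king on h8; in check: no.
White is not in check, so this cannot be checkmate.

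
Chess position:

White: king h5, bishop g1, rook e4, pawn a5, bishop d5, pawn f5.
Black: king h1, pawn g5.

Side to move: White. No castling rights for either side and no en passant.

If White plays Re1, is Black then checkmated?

After Re1: black king on h1; in check: yes, from the white bishop on d5.
King squares — g1: attacked by Re1; g2: attacked by Bd5; h2: attacked by Bg1.
Black has no legal moves → checkmate.

yes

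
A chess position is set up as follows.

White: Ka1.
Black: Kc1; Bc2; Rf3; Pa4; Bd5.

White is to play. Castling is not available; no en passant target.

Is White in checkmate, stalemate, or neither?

stalemate

White to move; white king on a1.
In check: no.
King squares — b1: attacked by Kc1; a2: attacked by Bd5; b2: attacked by Kc1.
Legal moves for White: none.
Not in check and no legal moves → stalemate.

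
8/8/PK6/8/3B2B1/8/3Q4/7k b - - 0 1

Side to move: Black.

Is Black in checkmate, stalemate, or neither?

Black to move; black king on h1.
In check: no.
King squares — g1: attacked by Bd4; g2: attacked by Qd2; h2: attacked by Qd2.
Legal moves for Black: none.
Not in check and no legal moves → stalemate.

stalemate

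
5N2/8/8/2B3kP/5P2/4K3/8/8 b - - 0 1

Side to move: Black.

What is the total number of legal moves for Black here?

6

Black to move; king on g5.
In check: yes, from the white pawn on f4.
Legal moves: Kh6, Kf6, Kxh5, Kf5, Kh4, Kg4.
Count: 6.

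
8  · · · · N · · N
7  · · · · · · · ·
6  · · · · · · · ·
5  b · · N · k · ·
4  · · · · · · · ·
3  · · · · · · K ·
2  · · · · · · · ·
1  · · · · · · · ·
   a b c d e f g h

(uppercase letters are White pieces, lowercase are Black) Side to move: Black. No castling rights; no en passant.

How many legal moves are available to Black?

11

Black to move; king on f5.
In check: no.
Legal moves: Ke6, Kg5, Ke5, Ke4, Bd8, Bc7+, Bb6, Bb4, Bc3, Bd2, Be1+.
Count: 11.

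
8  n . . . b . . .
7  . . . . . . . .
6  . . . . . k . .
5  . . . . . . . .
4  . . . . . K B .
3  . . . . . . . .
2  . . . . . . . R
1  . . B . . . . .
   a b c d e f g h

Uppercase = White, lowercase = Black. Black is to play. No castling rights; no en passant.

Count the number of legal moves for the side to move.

Black to move; king on f6.
In check: no.
Legal moves: Bf7, Bd7, Bg6, Bc6, Bh5, Bb5, Ba4, Nc7, Nb6, Kg7, Kf7, Ke7, Kg6.
Count: 13.

13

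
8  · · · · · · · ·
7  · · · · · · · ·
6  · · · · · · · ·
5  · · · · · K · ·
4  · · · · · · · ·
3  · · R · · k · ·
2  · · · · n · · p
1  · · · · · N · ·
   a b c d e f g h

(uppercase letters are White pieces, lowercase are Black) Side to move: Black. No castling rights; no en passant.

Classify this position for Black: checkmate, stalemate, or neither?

neither

Black to move; black king on f3.
In check: yes, from the white rook on c3.
King squares — e2: own knight; f2: available; g2: available; e3: attacked by Nf1; g3: attacked by Nf1; e4: attacked by Kf5; f4: attacked by Kf5; g4: attacked by Kf5.
Legal moves for Black: Kg2, Kf2, Nxc3.
Black is in check but has 3 legal moves → neither.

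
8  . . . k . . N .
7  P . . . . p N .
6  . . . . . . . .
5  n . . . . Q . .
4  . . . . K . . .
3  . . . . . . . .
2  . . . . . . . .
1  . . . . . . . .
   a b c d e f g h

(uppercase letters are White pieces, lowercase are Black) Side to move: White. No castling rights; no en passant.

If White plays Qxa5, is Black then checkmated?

After Qxa5: black king on d8; in check: yes, from the white queen on a5.
Black has 2 legal replies: Kc8, Kd7.
In check but a legal move exists → not checkmate.

no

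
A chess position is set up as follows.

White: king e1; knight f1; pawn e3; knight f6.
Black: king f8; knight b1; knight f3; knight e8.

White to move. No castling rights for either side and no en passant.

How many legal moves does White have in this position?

White to move; king on e1.
In check: yes, from the black knight on f3.
Legal moves: Kf2, Ke2, Kd1.
Count: 3.

3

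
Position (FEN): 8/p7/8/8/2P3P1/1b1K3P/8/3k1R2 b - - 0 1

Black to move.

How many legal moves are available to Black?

0

Black to move; king on d1.
In check: yes, from the white rook on f1.
Legal moves: none.
Count: 0.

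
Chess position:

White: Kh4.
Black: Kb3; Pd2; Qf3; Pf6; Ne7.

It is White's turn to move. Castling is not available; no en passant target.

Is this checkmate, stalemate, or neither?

White to move; white king on h4.
In check: no.
King squares — g3: attacked by Qf3; h3: attacked by Qf3; g4: attacked by Qf3; g5: attacked by Pf6; h5: attacked by Qf3.
Legal moves for White: none.
Not in check and no legal moves → stalemate.

stalemate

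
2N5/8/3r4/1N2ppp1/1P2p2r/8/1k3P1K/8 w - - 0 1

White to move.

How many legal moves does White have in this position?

White to move; king on h2.
In check: yes, from the black rook on h4.
Legal moves: Kg3, Kg2, Kg1.
Count: 3.

3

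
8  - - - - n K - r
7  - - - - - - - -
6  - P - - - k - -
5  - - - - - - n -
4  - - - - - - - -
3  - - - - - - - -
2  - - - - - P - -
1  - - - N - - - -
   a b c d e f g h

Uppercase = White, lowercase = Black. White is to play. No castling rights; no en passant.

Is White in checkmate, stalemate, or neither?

White to move; white king on f8.
In check: yes, from the black rook on h8.
King squares — e7: attacked by Kf6; f7: attacked by Ng5; g7: attacked by Kf6; e8: attacked by Rh8; g8: attacked by Rh8.
Legal moves for White: none.
In check with no legal moves → checkmate.

checkmate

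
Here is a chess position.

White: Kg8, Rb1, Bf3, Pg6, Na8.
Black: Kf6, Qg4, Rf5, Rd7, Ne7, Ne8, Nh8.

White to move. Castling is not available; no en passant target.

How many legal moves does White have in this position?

3

White to move; king on g8.
In check: yes, from the black knight on e7.
Legal moves: Kxh8, Kf8, Kh7.
Count: 3.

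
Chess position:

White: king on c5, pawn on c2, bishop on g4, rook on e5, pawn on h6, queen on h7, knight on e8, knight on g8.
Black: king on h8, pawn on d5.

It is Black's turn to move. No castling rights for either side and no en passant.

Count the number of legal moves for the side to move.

Black to move; king on h8.
In check: yes, from the white queen on h7.
Legal moves: Kxh7.
Count: 1.

1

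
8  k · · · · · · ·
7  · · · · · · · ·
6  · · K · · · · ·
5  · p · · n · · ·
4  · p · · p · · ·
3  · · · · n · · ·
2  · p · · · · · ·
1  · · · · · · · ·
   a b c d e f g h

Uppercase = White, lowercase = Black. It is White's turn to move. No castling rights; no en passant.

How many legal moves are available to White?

5

White to move; king on c6.
In check: yes, from the black knight on e5.
Legal moves: Kc7, Kd6, Kb6, Kc5, Kxb5.
Count: 5.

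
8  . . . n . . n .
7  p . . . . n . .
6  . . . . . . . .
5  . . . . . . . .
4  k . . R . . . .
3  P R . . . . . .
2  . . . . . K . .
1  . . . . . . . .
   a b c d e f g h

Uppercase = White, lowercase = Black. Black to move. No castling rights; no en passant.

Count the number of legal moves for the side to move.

Black to move; king on a4.
In check: yes, from the white rook on d4.
Legal moves: Ka5, Kxb3.
Count: 2.

2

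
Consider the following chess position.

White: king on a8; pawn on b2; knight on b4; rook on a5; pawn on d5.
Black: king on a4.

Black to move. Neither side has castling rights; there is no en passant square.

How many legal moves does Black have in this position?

3

Black to move; king on a4.
In check: yes, from the white rook on a5.
Legal moves: Kxa5, Kxb4, Kb3.
Count: 3.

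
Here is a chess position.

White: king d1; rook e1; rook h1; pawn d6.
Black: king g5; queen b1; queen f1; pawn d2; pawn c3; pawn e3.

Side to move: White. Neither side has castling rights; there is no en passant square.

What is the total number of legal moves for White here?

White to move; king on d1.
In check: yes, from the black queen on b1.
Legal moves: none.
Count: 0.

0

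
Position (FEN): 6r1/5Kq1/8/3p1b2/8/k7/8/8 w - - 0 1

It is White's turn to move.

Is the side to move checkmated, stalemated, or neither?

White to move; white king on f7.
In check: yes, from the black queen on g7.
King squares — e6: attacked by Bf5; f6: attacked by Qg7; g6: attacked by Bf5; e7: attacked by Qg7; g7: attacked by Rg8; e8: attacked by Rg8; f8: attacked by Qg7; g8: attacked by Qg7.
Legal moves for White: none.
In check with no legal moves → checkmate.

checkmate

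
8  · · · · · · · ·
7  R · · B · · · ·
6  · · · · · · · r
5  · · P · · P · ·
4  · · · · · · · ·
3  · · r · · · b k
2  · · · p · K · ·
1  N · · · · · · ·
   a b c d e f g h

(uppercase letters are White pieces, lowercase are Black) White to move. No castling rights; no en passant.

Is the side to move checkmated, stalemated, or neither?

White to move; white king on f2.
In check: yes, from the black bishop on g3.
Legal moves for White: Ke2, Kg1, Kf1.
White is in check but has 3 legal moves → neither.

neither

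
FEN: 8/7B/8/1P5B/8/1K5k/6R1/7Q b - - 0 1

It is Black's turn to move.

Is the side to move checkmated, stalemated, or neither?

Black to move; black king on h3.
In check: yes, from the white queen on h1.
King squares — g2: attacked by Qh1; h2: attacked by Qh1; g3: attacked by Rg2; g4: attacked by Rg2; h4: attacked by Qh1.
Legal moves for Black: none.
In check with no legal moves → checkmate.

checkmate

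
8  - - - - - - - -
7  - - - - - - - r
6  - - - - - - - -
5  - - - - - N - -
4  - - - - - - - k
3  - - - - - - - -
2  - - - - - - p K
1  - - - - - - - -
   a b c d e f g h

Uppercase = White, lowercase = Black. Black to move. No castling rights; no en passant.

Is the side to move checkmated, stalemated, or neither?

Black to move; black king on h4.
In check: yes, from the white knight on f5.
King squares — g3: attacked by Kh2; h3: attacked by Kh2; g4: available; g5: available; h5: available.
Legal moves for Black: Kh5, Kg5+, Kg4+.
Black is in check but has 3 legal moves → neither.

neither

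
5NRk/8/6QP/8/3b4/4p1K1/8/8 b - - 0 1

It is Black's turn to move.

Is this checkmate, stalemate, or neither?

Black to move; black king on h8.
In check: yes, from the white rook on g8.
King squares — g7: attacked by Qg6; h7: attacked by Qg6; g8: attacked by Qg6.
Legal moves for Black: none.
In check with no legal moves → checkmate.

checkmate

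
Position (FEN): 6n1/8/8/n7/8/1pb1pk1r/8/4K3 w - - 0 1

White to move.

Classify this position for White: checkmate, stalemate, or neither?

White to move; white king on e1.
In check: yes, from the black bishop on c3.
Legal moves for White: Kf1, Kd1.
White is in check but has 2 legal moves → neither.

neither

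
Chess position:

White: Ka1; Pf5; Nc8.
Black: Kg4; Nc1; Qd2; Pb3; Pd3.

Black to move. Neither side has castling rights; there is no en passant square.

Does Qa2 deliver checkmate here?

yes

After Qa2: white king on a1; in check: yes, from the black queen on a2.
King squares — b1: attacked by Qa2; a2: attacked by Nc1; b2: attacked by Qa2.
White has no legal moves → checkmate.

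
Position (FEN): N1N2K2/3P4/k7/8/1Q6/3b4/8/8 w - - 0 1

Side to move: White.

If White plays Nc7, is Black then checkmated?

yes

After Nc7: black king on a6; in check: yes, from the white knight on c7.
King squares — a5: attacked by Qb4; b5: attacked by Qb4; b6: attacked by Qb4; a7: attacked by Nc8; b7: attacked by Qb4.
Black has no legal moves → checkmate.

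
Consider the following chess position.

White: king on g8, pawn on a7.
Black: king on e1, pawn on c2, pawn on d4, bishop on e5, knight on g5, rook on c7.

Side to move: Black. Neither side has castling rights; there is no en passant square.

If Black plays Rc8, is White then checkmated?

yes

After Rc8: white king on g8; in check: yes, from the black rook on c8.
King squares — f7: attacked by Ng5; g7: attacked by Be5; h7: attacked by Ng5; f8: attacked by Rc8; h8: attacked by Be5.
White has no legal moves → checkmate.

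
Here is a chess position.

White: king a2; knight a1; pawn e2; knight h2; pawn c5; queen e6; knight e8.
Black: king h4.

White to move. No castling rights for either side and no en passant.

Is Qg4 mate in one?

yes

After Qg4: black king on h4; in check: yes, from the white queen on g4.
King squares — g3: attacked by Qg4; h3: attacked by Qg4; g4: attacked by Nh2; g5: attacked by Qg4; h5: attacked by Qg4.
Black has no legal moves → checkmate.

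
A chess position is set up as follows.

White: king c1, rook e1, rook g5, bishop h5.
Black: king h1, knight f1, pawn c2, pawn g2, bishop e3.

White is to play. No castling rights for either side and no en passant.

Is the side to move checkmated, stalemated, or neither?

White to move; white king on c1.
In check: yes, from the black bishop on e3.
Legal moves for White: Kxc2, Kb2, Rxe3.
White is in check but has 3 legal moves → neither.

neither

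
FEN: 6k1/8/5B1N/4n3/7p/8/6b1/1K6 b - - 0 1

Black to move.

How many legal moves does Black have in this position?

Black to move; king on g8.
In check: yes, from the white knight on h6.
Legal moves: Kf8, Kh7.
Count: 2.

2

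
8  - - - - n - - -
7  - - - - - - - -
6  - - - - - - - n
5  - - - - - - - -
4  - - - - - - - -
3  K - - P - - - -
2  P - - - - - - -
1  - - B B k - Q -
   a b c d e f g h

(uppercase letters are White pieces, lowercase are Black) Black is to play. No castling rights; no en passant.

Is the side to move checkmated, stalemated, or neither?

Black to move; black king on e1.
In check: yes, from the white queen on g1.
King squares — d1: attacked by Qg1; f1: attacked by Qg1; d2: attacked by Bc1; e2: attacked by Bd1; f2: attacked by Qg1.
Legal moves for Black: none.
In check with no legal moves → checkmate.

checkmate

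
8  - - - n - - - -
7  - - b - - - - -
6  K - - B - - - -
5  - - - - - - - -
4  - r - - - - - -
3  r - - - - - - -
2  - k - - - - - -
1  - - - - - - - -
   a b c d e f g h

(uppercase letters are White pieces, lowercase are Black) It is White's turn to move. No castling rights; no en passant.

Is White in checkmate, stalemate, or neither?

White to move; white king on a6.
In check: yes, from the black rook on a3.
King squares — a5: attacked by Ra3; b5: attacked by Rb4; b6: attacked by Rb4; a7: attacked by Ra3; b7: attacked by Rb4.
Legal moves for White: none.
In check with no legal moves → checkmate.

checkmate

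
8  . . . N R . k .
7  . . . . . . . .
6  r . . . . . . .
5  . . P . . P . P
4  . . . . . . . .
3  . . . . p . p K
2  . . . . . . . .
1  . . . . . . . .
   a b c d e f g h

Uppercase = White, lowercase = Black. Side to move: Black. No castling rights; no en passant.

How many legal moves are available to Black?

2

Black to move; king on g8.
In check: yes, from the white rook on e8.
Legal moves: Kh7, Kg7.
Count: 2.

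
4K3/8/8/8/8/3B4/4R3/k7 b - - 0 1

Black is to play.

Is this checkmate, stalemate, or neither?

Black to move; black king on a1.
In check: no.
King squares — b1: attacked by Bd3; a2: attacked by Re2; b2: attacked by Re2.
Legal moves for Black: none.
Not in check and no legal moves → stalemate.

stalemate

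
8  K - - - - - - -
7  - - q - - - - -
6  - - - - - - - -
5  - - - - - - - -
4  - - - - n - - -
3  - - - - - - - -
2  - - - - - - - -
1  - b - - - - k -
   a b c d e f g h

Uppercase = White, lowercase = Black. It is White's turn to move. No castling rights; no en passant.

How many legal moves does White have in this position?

0

White to move; king on a8.
In check: no.
Legal moves: none.
Count: 0.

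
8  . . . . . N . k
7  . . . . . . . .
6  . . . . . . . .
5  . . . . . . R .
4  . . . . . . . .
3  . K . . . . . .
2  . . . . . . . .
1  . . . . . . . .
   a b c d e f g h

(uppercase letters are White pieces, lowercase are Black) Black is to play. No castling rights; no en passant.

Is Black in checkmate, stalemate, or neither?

Black to move; black king on h8.
In check: no.
King squares — g7: attacked by Rg5; h7: attacked by Nf8; g8: attacked by Rg5.
Legal moves for Black: none.
Not in check and no legal moves → stalemate.

stalemate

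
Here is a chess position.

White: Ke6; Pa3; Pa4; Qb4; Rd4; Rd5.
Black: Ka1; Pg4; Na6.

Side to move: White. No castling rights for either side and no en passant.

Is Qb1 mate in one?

After Qb1: black king on a1; in check: yes, from the white queen on b1.
Black has 1 legal reply: Kxb1.
In check but a legal move exists → not checkmate.

no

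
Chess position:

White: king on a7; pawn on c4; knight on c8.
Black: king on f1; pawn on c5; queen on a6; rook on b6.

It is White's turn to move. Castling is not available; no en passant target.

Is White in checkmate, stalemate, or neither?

White to move; white king on a7.
In check: yes, from the black queen on a6.
King squares — a6: attacked by Rb6; b6: attacked by Qa6; b7: attacked by Qa6; a8: attacked by Qa6; b8: attacked by Rb6.
Legal moves for White: none.
In check with no legal moves → checkmate.

checkmate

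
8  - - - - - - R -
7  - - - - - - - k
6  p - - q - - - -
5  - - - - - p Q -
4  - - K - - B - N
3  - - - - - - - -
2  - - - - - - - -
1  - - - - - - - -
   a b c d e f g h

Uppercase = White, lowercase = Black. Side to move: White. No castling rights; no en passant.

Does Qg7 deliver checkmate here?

After Qg7: black king on h7; in check: yes, from the white queen on g7.
King squares — g6: attacked by Nh4; h6: attacked by Bf4; g7: attacked by Rg8; g8: attacked by Qg7; h8: attacked by Qg7.
Black has no legal moves → checkmate.

yes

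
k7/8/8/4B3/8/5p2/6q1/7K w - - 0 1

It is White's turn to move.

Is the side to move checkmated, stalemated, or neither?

White to move; white king on h1.
In check: yes, from the black queen on g2.
King squares — g1: attacked by Qg2; g2: attacked by Pf3; h2: attacked by Qg2.
Legal moves for White: none.
In check with no legal moves → checkmate.

checkmate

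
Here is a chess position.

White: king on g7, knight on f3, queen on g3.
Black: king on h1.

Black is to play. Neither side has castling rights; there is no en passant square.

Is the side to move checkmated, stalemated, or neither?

stalemate

Black to move; black king on h1.
In check: no.
King squares — g1: attacked by Nf3; g2: attacked by Qg3; h2: attacked by Nf3.
Legal moves for Black: none.
Not in check and no legal moves → stalemate.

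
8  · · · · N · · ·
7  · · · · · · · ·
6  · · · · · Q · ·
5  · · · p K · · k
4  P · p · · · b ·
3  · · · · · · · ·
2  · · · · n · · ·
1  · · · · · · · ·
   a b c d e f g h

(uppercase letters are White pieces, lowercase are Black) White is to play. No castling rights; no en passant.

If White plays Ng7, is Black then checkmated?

yes

After Ng7: black king on h5; in check: yes, from the white knight on g7.
King squares — g4: own bishop; h4: attacked by Qf6; g5: attacked by Qf6; g6: attacked by Qf6; h6: attacked by Qf6.
Black has no legal moves → checkmate.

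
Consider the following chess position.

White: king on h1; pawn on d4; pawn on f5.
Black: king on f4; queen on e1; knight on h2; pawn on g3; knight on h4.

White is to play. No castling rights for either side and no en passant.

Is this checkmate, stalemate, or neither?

White to move; white king on h1.
In check: yes, from the black queen on e1.
King squares — g1: attacked by Qe1; g2: attacked by Nh4; h2: attacked by Pg3.
Legal moves for White: none.
In check with no legal moves → checkmate.

checkmate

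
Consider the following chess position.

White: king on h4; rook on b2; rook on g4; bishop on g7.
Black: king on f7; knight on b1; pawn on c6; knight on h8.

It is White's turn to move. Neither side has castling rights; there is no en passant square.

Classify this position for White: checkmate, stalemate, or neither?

White to move; white king on h4.
In check: no.
Legal moves for White include: Bxh8, Bf8, Bh6, Bf6, Be5, Bd4, Bc3, Kh5, Kg5, Kh3, Kg3, Rg6, Rg5, Rf4+, Re4, Rd4, Rc4, Rgb4, ... (list truncated; more exist).
White has legal moves and is not in check → neither.

neither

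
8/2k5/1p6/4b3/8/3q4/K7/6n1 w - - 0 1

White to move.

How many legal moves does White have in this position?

0

White to move; king on a2.
In check: no.
Legal moves: none.
Count: 0.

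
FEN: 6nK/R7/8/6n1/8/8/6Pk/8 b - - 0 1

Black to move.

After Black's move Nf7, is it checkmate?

After Nf7: white king on h8; in check: yes, from the black knight on f7.
White has 4 legal replies: Kxg8, Kh7, Kg7, Rxf7.
In check but a legal move exists → not checkmate.

no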